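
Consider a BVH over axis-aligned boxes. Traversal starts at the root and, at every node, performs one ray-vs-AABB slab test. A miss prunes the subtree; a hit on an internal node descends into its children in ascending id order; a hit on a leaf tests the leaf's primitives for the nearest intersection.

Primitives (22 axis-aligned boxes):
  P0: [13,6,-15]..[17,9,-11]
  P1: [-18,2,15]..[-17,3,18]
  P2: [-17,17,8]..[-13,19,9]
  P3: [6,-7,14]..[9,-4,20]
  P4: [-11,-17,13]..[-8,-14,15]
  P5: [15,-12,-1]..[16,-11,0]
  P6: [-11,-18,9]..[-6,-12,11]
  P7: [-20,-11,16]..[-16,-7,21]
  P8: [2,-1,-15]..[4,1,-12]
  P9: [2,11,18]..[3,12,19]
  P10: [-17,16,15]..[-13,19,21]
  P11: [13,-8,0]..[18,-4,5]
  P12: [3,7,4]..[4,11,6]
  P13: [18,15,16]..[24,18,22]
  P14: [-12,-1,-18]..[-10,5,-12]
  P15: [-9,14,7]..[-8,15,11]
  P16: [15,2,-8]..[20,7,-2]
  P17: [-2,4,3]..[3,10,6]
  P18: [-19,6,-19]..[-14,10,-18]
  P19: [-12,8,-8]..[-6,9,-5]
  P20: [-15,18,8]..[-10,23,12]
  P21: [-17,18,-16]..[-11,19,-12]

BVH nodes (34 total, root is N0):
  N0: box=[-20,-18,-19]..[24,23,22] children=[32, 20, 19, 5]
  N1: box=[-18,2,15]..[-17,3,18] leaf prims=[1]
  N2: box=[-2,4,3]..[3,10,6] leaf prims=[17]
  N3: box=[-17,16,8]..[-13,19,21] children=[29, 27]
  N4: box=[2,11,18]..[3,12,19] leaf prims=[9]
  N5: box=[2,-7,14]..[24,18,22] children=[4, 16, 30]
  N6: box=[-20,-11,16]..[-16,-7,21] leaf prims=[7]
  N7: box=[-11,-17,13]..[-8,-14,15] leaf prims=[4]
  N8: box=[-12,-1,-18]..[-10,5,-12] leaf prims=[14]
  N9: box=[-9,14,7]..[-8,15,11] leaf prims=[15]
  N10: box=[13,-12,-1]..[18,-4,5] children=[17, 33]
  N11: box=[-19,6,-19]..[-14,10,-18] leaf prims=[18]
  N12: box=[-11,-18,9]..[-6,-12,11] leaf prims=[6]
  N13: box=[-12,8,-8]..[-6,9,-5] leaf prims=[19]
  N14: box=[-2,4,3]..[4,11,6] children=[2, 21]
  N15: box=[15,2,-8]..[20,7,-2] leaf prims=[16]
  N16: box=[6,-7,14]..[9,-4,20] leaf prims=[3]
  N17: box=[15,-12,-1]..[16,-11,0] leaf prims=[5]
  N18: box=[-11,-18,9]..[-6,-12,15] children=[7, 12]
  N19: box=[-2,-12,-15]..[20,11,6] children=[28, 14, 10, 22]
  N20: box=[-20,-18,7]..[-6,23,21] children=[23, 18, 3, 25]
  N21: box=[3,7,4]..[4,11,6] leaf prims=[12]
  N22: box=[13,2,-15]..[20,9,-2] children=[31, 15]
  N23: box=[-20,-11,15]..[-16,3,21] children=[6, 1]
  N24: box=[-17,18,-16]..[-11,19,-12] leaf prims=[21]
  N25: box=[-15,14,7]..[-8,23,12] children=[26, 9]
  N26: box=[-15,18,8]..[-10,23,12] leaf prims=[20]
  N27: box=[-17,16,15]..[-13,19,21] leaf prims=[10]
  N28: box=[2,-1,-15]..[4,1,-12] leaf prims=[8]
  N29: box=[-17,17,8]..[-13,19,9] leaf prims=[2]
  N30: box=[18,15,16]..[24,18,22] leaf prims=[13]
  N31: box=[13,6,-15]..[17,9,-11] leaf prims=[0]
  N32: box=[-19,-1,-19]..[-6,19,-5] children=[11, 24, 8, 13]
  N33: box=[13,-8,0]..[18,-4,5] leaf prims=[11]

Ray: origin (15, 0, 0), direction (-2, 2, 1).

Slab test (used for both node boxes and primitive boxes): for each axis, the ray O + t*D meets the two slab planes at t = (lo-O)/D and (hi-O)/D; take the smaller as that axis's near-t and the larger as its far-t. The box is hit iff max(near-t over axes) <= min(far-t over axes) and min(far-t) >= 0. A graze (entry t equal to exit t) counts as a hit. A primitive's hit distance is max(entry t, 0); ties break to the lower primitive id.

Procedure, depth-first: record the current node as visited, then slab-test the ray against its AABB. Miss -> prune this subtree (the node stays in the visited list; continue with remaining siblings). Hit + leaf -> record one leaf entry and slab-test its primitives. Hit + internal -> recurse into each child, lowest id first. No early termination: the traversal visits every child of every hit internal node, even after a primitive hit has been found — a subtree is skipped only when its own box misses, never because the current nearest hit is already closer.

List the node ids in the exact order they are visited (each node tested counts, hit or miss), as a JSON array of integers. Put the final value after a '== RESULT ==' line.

Traverse from the root:
N0 x:[-9/2,35/2] y:[-9,23/2] z:[-19,22] -> hit [-9/2,23/2], descend [5, 19, 20, 32]
  N5 x:[-9/2,13/2] y:[-7/2,9] z:[14,22] -> miss, prune
  N19 x:[-5/2,17/2] y:[-6,11/2] z:[-15,6] -> hit [-5/2,11/2], descend [10, 14, 22, 28]
    N10 x:[-3/2,1] y:[-6,-2] z:[-1,5] -> miss, prune
    N14 x:[11/2,17/2] y:[2,11/2] z:[3,6] -> hit [11/2,11/2], descend [2, 21]
      N2 x:[6,17/2] y:[2,5] z:[3,6] -> miss, prune
      N21 x:[11/2,6] y:[7/2,11/2] z:[4,6] -> hit [11/2,11/2] leaf, test {P12@t=11/2}
    N22 x:[-5/2,1] y:[1,9/2] z:[-15,-2] -> miss, prune
    N28 x:[11/2,13/2] y:[-1/2,1/2] z:[-15,-12] -> miss, prune
  N20 x:[21/2,35/2] y:[-9,23/2] z:[7,21] -> hit [21/2,23/2], descend [3, 18, 23, 25]
    N3 x:[14,16] y:[8,19/2] z:[8,21] -> miss, prune
    N18 x:[21/2,13] y:[-9,-6] z:[9,15] -> miss, prune
    N23 x:[31/2,35/2] y:[-11/2,3/2] z:[15,21] -> miss, prune
    N25 x:[23/2,15] y:[7,23/2] z:[7,12] -> hit [23/2,23/2], descend [9, 26]
      N9 x:[23/2,12] y:[7,15/2] z:[7,11] -> miss, prune
      N26 x:[25/2,15] y:[9,23/2] z:[8,12] -> miss, prune
  N32 x:[21/2,17] y:[-1/2,19/2] z:[-19,-5] -> miss, prune

Summary -> nodes [0, 5, 19, 10, 14, 2, 21, 22, 28, 20, 3, 18, 23, 25, 9, 26, 32]; box-tests=17; leaf-entries=1; first=P12

== RESULT ==
[0, 5, 19, 10, 14, 2, 21, 22, 28, 20, 3, 18, 23, 25, 9, 26, 32]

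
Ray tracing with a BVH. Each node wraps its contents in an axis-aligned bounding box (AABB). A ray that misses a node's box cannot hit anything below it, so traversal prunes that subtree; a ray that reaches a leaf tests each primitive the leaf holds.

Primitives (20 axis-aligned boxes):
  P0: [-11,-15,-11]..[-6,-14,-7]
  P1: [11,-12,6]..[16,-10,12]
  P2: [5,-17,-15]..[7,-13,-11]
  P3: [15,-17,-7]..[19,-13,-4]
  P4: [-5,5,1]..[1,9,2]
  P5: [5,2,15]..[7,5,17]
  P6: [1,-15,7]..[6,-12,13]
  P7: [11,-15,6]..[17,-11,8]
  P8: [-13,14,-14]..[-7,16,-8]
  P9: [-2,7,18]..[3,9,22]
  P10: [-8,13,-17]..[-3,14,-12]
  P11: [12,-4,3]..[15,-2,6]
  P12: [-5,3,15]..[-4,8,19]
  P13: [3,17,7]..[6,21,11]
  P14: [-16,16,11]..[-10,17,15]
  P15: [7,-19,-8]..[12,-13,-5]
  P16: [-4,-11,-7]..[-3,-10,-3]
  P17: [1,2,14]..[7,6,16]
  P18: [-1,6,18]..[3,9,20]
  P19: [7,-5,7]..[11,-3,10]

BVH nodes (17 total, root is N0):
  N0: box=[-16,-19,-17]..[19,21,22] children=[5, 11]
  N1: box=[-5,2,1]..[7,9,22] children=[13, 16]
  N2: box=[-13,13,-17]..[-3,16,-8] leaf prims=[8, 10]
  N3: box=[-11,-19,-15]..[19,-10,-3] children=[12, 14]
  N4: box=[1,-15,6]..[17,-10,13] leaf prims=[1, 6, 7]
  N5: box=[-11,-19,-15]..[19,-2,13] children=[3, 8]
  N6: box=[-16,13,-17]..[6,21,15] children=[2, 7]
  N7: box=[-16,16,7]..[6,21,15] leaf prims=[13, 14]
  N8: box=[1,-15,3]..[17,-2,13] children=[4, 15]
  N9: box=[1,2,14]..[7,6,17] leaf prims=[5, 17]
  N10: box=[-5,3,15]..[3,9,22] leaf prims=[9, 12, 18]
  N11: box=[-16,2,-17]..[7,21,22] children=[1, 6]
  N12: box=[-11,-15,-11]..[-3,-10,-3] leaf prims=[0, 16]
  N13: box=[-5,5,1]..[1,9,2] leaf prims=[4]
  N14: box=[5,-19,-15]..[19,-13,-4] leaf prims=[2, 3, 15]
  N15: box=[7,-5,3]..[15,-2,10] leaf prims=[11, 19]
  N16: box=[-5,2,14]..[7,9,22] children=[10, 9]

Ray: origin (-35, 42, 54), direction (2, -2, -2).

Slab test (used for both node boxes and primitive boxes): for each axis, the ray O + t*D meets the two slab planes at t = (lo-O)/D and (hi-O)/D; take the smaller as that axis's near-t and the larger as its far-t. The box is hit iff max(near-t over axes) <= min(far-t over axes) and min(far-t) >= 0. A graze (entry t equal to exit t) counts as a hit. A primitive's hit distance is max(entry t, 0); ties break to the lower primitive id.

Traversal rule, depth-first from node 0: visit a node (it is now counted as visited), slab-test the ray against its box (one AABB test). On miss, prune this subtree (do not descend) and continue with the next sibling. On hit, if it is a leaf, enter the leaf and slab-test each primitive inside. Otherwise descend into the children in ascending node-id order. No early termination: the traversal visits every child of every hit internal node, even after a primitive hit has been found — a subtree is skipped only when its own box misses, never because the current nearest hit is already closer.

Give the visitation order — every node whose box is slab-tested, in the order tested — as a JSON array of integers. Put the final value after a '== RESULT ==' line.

Traverse from the root:
N0 x:[19/2,27] y:[21/2,61/2] z:[16,71/2] -> hit [16,27], descend [5, 11]
  N5 x:[12,27] y:[22,61/2] z:[41/2,69/2] -> hit [22,27], descend [3, 8]
    N3 x:[12,27] y:[26,61/2] z:[57/2,69/2] -> miss, prune
    N8 x:[18,26] y:[22,57/2] z:[41/2,51/2] -> hit [22,51/2], descend [4, 15]
      N4 x:[18,26] y:[26,57/2] z:[41/2,24] -> miss, prune
      N15 x:[21,25] y:[22,47/2] z:[22,51/2] -> hit [22,47/2] leaf, test {P11(miss), P19@t=45/2}
  N11 x:[19/2,21] y:[21/2,20] z:[16,71/2] -> hit [16,20], descend [1, 6]
    N1 x:[15,21] y:[33/2,20] z:[16,53/2] -> hit [33/2,20], descend [13, 16]
      N13 x:[15,18] y:[33/2,37/2] z:[26,53/2] -> miss, prune
      N16 x:[15,21] y:[33/2,20] z:[16,20] -> hit [33/2,20], descend [9, 10]
        N9 x:[18,21] y:[18,20] z:[37/2,20] -> hit [37/2,20] leaf, test {P5(miss), P17@t=19}
        N10 x:[15,19] y:[33/2,39/2] z:[16,39/2] -> hit [33/2,19] leaf, test {P9@t=33/2, P12(miss), P18@t=17}
    N6 x:[19/2,41/2] y:[21/2,29/2] z:[39/2,71/2] -> miss, prune

order=[0, 5, 3, 8, 4, 15, 11, 1, 13, 16, 9, 10, 6]  |boxes|=13  |leaves|=3  hit=P9

== RESULT ==
[0, 5, 3, 8, 4, 15, 11, 1, 13, 16, 9, 10, 6]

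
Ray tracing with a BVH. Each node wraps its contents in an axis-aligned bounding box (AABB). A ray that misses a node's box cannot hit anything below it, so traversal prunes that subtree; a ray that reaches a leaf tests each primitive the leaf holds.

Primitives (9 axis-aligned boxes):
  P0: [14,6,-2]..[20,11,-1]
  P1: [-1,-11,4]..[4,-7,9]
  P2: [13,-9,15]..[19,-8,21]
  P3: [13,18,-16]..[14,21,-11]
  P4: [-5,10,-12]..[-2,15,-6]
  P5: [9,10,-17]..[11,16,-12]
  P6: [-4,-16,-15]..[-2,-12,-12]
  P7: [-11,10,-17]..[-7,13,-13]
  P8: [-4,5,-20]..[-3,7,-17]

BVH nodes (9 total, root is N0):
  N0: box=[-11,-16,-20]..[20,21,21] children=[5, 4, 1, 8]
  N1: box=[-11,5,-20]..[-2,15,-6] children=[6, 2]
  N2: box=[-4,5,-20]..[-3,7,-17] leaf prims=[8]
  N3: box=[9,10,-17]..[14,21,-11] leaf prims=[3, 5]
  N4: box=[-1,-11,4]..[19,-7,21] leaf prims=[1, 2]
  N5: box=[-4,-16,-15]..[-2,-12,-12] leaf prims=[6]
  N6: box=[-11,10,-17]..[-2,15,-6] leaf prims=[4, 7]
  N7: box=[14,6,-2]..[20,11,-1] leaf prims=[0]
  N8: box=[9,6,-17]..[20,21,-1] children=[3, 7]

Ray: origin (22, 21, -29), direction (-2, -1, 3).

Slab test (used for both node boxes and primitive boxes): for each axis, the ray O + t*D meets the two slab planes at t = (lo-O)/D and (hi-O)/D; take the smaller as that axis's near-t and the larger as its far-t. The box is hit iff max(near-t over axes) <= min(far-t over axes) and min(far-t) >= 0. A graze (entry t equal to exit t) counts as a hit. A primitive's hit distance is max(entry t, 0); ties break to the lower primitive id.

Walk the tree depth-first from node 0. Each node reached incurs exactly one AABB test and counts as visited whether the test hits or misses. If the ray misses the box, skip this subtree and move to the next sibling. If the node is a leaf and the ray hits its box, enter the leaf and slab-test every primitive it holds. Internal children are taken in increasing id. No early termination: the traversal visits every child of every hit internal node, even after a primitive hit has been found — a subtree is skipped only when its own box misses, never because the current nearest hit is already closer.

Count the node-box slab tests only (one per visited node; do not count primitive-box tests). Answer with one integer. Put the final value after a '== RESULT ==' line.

Walk:
N0 x:[1,33/2] y:[0,37] z:[3,50/3] -> hit [3,33/2], descend [1, 4, 5, 8]
  N1 x:[12,33/2] y:[6,16] z:[3,23/3] -> miss, prune
  N4 x:[3/2,23/2] y:[28,32] z:[11,50/3] -> miss, prune
  N5 x:[12,13] y:[33,37] z:[14/3,17/3] -> miss, prune
  N8 x:[1,13/2] y:[0,15] z:[4,28/3] -> hit [4,13/2], descend [3, 7]
    N3 x:[4,13/2] y:[0,11] z:[4,6] -> hit [4,6] leaf, test {P3(miss), P5@t=11/2}
    N7 x:[1,4] y:[10,15] z:[9,28/3] -> miss, prune

Visited [0, 1, 4, 5, 8, 3, 7]. Tests: 7 box, 1 leaf. Nearest: P5.

== RESULT ==
7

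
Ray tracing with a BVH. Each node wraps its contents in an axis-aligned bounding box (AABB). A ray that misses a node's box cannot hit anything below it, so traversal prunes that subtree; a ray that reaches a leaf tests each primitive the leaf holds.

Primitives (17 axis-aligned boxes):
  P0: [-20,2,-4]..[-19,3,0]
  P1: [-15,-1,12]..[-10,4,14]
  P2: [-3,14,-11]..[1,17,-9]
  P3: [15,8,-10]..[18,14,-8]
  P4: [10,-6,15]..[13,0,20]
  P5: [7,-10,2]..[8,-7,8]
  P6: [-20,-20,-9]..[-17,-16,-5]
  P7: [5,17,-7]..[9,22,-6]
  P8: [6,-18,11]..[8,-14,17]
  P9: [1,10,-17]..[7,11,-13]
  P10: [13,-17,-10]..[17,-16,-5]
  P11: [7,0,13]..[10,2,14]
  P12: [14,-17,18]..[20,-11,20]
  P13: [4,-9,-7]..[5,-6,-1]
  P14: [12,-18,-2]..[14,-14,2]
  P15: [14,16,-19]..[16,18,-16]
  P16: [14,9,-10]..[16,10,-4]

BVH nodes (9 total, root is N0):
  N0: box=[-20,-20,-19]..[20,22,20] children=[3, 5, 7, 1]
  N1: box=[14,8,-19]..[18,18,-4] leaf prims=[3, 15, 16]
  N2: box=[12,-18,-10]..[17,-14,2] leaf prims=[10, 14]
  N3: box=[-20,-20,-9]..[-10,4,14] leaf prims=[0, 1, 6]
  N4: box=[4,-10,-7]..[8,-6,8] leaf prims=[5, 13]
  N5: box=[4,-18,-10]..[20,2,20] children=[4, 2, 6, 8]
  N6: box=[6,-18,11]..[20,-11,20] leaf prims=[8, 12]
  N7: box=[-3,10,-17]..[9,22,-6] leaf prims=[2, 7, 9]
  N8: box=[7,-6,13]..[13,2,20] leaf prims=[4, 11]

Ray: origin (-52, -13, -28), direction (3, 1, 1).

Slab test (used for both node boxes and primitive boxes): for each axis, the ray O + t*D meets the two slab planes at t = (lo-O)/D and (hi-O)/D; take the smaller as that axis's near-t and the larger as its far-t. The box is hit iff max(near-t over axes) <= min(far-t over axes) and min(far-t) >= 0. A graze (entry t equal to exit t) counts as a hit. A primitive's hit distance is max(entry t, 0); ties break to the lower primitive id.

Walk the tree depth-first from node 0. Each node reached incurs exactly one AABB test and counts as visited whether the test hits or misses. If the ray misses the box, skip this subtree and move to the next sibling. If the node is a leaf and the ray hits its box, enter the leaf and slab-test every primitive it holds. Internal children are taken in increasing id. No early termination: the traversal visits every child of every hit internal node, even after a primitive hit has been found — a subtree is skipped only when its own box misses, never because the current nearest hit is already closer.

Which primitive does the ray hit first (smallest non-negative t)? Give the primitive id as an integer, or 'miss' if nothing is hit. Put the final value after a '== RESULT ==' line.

Traverse from the root:
N0 x:[32/3,24] y:[-7,35] z:[9,48] -> hit [32/3,24], descend [1, 3, 5, 7]
  N1 x:[22,70/3] y:[21,31] z:[9,24] -> hit [22,70/3] leaf, test {P3(miss), P15(miss), P16@t=22}
  N3 x:[32/3,14] y:[-7,17] z:[19,42] -> miss, prune
  N5 x:[56/3,24] y:[-5,15] z:[18,48] -> miss, prune
  N7 x:[49/3,61/3] y:[23,35] z:[11,22] -> miss, prune

order=[0, 1, 3, 5, 7]  |boxes|=5  |leaves|=1  hit=P16

== RESULT ==
16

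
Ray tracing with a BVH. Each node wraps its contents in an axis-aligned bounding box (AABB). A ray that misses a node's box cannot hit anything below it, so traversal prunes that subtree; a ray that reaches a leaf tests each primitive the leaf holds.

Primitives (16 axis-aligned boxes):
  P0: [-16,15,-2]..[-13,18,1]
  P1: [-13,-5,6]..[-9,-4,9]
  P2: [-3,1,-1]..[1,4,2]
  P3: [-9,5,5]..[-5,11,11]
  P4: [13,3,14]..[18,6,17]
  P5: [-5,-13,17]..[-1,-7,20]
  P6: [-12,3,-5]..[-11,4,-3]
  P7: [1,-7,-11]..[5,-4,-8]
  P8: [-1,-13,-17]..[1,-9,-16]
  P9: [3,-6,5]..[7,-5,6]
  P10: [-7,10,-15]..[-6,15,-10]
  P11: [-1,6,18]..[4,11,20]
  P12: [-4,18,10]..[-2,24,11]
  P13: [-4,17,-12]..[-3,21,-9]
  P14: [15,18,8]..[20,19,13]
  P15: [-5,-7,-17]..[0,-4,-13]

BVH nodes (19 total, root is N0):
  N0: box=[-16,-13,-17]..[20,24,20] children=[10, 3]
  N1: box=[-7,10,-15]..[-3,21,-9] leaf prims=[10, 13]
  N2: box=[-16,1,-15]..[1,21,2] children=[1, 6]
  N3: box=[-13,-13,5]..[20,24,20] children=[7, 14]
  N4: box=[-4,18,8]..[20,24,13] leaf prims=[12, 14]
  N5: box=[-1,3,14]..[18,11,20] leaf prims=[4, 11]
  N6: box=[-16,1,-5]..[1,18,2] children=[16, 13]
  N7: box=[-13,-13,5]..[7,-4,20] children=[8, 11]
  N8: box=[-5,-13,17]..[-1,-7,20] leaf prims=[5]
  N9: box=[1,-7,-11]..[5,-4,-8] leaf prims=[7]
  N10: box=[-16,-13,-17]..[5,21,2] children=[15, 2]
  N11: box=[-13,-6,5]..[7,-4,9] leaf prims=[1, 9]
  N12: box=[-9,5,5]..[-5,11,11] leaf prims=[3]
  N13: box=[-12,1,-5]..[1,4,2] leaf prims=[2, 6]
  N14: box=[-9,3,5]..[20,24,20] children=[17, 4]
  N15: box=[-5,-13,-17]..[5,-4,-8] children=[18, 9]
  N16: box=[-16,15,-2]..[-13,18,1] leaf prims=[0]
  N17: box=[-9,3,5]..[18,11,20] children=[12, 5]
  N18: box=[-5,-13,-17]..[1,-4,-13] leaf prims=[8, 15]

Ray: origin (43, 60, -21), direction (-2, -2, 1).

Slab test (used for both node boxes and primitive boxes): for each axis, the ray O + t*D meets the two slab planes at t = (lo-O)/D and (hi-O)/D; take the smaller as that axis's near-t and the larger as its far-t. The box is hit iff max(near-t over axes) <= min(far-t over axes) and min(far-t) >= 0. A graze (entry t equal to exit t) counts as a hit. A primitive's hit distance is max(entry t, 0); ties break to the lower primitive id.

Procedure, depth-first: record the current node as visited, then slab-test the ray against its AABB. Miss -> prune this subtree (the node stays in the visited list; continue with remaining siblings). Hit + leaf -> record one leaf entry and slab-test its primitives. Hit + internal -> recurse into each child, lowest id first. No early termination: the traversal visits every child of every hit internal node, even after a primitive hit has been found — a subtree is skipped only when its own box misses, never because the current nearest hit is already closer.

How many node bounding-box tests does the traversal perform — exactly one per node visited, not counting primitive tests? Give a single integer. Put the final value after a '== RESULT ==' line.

Walk:
N0 x:[23/2,59/2] y:[18,73/2] z:[4,41] -> hit [18,59/2], descend [3, 10]
  N3 x:[23/2,28] y:[18,73/2] z:[26,41] -> hit [26,28], descend [7, 14]
    N7 x:[18,28] y:[32,73/2] z:[26,41] -> miss, prune
    N14 x:[23/2,26] y:[18,57/2] z:[26,41] -> hit [26,26], descend [4, 17]
      N4 x:[23/2,47/2] y:[18,21] z:[29,34] -> miss, prune
      N17 x:[25/2,26] y:[49/2,57/2] z:[26,41] -> hit [26,26], descend [5, 12]
        N5 x:[25/2,22] y:[49/2,57/2] z:[35,41] -> miss, prune
        N12 x:[24,26] y:[49/2,55/2] z:[26,32] -> hit [26,26] leaf, test {P3@t=26}
  N10 x:[19,59/2] y:[39/2,73/2] z:[4,23] -> hit [39/2,23], descend [2, 15]
    N2 x:[21,59/2] y:[39/2,59/2] z:[6,23] -> hit [21,23], descend [1, 6]
      N1 x:[23,25] y:[39/2,25] z:[6,12] -> miss, prune
      N6 x:[21,59/2] y:[21,59/2] z:[16,23] -> hit [21,23], descend [13, 16]
        N13 x:[21,55/2] y:[28,59/2] z:[16,23] -> miss, prune
        N16 x:[28,59/2] y:[21,45/2] z:[19,22] -> miss, prune
    N15 x:[19,24] y:[32,73/2] z:[4,13] -> miss, prune

15 AABB tests over nodes [0, 3, 7, 14, 4, 17, 5, 12, 10, 2, 1, 6, 13, 16, 15]; 1 leaf entered; closest P3.

== RESULT ==
15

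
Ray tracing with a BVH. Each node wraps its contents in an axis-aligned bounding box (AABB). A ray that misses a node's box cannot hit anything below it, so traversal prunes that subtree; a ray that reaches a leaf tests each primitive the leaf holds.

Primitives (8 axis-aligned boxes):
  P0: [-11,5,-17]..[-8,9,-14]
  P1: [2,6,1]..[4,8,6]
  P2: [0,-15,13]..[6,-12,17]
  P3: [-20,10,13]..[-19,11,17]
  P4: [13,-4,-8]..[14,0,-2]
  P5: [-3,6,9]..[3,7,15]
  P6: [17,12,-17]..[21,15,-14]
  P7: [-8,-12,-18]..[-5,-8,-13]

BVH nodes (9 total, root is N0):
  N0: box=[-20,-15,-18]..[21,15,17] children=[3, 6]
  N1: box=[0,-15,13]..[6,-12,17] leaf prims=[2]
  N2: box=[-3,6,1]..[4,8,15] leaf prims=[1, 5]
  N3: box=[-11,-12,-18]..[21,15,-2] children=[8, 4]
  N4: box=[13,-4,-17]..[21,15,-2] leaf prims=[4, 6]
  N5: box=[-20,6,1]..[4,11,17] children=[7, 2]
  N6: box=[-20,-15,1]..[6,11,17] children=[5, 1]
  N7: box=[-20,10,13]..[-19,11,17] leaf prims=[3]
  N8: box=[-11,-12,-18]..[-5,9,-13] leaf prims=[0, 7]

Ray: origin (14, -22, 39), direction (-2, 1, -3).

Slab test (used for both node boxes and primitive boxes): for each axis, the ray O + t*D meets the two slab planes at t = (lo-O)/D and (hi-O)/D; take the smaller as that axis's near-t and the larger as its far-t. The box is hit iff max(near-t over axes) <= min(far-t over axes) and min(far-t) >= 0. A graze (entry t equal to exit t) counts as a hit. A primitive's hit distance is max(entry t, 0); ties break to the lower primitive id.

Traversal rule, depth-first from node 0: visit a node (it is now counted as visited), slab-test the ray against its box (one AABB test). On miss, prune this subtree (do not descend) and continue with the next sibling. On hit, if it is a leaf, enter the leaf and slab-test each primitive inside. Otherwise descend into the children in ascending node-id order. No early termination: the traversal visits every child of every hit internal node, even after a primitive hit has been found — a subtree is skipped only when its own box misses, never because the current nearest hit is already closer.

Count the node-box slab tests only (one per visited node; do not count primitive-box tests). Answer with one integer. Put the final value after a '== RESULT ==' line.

Walk:
N0 x:[-7/2,17] y:[7,37] z:[22/3,19] -> hit [22/3,17], descend [3, 6]
  N3 x:[-7/2,25/2] y:[10,37] z:[41/3,19] -> miss, prune
  N6 x:[4,17] y:[7,33] z:[22/3,38/3] -> hit [22/3,38/3], descend [1, 5]
    N1 x:[4,7] y:[7,10] z:[22/3,26/3] -> miss, prune
    N5 x:[5,17] y:[28,33] z:[22/3,38/3] -> miss, prune

order=[0, 3, 6, 1, 5]  |boxes|=5  |leaves|=0  hit=miss

== RESULT ==
5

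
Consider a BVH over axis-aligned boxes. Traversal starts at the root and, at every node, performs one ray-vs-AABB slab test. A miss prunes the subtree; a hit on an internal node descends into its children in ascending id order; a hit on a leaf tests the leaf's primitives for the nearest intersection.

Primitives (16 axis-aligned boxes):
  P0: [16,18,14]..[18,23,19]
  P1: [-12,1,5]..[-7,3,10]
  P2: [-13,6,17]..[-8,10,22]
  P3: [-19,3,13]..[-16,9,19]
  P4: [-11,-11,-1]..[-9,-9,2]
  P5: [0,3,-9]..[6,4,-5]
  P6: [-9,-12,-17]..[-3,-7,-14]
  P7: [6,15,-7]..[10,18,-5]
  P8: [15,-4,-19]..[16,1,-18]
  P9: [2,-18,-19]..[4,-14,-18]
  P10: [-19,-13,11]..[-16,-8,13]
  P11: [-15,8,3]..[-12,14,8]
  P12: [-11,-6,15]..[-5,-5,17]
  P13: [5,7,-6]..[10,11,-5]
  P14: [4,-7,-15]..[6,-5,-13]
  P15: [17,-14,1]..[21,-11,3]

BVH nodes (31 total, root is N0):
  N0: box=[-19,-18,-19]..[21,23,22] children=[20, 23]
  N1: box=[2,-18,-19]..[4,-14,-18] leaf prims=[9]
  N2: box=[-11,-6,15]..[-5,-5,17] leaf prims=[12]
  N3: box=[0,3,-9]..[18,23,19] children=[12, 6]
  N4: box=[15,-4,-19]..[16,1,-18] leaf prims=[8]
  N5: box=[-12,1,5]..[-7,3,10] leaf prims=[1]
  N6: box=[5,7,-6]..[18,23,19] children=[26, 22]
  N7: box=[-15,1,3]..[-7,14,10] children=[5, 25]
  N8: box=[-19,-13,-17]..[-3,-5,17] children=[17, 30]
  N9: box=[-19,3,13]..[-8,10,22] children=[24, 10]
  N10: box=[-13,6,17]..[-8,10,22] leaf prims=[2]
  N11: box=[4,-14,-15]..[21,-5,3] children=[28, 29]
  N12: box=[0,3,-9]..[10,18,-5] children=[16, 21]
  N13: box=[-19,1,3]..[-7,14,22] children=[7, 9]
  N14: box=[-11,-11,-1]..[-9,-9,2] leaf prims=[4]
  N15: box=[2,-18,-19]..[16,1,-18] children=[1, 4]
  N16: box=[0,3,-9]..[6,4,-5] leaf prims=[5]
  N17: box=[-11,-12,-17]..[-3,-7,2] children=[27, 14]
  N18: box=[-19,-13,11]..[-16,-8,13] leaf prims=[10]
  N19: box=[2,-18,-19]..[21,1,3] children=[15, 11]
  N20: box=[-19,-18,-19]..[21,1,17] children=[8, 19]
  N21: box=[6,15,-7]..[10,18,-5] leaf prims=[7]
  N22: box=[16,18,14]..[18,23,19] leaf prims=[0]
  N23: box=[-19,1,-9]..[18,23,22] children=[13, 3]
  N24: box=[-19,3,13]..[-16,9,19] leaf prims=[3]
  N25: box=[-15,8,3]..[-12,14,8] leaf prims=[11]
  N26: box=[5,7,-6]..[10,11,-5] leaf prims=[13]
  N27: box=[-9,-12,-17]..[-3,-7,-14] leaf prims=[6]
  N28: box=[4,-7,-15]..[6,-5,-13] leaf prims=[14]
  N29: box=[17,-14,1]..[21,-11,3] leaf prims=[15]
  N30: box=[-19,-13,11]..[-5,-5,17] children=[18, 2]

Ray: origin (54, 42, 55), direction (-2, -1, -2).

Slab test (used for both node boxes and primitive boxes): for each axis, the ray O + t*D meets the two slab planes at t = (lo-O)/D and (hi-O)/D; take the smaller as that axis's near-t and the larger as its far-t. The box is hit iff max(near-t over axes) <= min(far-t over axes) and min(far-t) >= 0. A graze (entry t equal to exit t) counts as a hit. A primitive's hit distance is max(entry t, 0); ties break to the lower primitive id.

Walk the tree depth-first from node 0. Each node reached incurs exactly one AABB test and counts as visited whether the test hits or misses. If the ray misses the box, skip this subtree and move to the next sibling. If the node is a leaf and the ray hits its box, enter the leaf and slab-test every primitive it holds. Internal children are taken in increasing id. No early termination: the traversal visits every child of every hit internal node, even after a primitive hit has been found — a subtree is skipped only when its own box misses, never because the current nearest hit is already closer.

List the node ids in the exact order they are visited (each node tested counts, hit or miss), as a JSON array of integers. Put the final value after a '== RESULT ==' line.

Trace the traversal:
N0 x:[33/2,73/2] y:[19,60] z:[33/2,37] -> hit [19,73/2], descend [20, 23]
  N20 x:[33/2,73/2] y:[41,60] z:[19,37] -> miss, prune
  N23 x:[18,73/2] y:[19,41] z:[33/2,32] -> hit [19,32], descend [3, 13]
    N3 x:[18,27] y:[19,39] z:[18,32] -> hit [19,27], descend [6, 12]
      N6 x:[18,49/2] y:[19,35] z:[18,61/2] -> hit [19,49/2], descend [22, 26]
        N22 x:[18,19] y:[19,24] z:[18,41/2] -> hit [19,19] leaf, test {P0@t=19}
        N26 x:[22,49/2] y:[31,35] z:[30,61/2] -> miss, prune
      N12 x:[22,27] y:[24,39] z:[30,32] -> miss, prune
    N13 x:[61/2,73/2] y:[28,41] z:[33/2,26] -> miss, prune

Summary -> nodes [0, 20, 23, 3, 6, 22, 26, 12, 13]; box-tests=9; leaf-entries=1; first=P0

== RESULT ==
[0, 20, 23, 3, 6, 22, 26, 12, 13]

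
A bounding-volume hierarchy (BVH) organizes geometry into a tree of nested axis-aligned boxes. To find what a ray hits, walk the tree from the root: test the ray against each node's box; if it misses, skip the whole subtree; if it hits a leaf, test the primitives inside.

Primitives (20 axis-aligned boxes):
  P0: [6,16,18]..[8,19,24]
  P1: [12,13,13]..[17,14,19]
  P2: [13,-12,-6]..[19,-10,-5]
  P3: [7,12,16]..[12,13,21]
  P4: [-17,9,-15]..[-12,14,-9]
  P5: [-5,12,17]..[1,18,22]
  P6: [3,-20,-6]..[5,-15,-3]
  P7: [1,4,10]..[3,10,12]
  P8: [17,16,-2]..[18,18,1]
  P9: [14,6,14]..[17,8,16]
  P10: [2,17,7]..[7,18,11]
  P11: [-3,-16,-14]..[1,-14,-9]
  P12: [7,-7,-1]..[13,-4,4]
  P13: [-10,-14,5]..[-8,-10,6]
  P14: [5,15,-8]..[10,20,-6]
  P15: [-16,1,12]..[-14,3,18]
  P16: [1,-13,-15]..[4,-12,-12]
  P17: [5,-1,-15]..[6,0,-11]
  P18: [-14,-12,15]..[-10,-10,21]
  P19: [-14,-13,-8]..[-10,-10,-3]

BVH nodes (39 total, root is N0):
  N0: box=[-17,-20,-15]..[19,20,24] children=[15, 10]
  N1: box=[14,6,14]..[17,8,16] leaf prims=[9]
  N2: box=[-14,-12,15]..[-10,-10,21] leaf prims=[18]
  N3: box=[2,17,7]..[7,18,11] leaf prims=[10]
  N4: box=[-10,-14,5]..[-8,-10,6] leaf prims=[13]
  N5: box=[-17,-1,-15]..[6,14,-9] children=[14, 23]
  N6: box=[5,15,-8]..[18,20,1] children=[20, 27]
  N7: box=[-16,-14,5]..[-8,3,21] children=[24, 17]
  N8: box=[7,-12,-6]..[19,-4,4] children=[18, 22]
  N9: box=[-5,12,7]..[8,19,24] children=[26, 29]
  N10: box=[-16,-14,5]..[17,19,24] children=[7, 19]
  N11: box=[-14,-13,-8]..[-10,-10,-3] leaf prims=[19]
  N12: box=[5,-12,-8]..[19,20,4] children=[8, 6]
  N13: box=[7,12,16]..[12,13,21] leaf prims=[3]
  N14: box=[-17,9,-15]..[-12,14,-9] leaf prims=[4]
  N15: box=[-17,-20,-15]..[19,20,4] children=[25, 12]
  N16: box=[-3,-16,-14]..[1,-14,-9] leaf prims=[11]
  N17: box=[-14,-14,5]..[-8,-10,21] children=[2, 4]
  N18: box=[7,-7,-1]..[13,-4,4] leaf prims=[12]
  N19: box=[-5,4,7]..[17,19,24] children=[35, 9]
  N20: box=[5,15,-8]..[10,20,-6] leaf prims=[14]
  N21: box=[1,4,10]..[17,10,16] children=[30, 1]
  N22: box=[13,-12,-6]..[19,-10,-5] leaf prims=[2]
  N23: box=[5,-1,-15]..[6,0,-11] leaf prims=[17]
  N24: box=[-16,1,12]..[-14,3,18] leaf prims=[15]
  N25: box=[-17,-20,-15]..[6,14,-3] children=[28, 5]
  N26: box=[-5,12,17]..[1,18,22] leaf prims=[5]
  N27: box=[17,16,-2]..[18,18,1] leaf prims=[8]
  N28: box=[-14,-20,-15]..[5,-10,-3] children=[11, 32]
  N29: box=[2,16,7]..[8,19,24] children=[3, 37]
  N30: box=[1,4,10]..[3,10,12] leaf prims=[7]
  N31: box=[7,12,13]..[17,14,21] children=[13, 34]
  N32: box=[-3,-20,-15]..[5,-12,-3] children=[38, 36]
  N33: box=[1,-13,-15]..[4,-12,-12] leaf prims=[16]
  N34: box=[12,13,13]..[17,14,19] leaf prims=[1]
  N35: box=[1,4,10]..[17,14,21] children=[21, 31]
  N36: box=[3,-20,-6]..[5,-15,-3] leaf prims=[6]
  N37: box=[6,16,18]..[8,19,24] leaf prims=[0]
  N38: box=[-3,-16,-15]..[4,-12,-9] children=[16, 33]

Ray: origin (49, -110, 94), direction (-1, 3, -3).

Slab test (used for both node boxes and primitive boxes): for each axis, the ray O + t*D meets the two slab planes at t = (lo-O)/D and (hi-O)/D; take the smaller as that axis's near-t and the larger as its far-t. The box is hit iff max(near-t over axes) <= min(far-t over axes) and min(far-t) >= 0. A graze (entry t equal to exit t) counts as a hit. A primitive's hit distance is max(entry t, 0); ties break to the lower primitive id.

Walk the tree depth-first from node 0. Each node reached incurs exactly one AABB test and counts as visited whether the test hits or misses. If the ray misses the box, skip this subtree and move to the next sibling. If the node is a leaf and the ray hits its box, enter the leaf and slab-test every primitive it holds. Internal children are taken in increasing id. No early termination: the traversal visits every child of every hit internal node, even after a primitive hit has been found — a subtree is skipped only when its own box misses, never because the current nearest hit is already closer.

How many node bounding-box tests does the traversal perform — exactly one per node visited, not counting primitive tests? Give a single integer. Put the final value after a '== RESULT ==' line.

Trace the traversal:
N0 x:[30,66] y:[30,130/3] z:[70/3,109/3] -> hit [30,109/3], descend [10, 15]
  N10 x:[32,65] y:[32,43] z:[70/3,89/3] -> miss, prune
  N15 x:[30,66] y:[30,130/3] z:[30,109/3] -> hit [30,109/3], descend [12, 25]
    N12 x:[30,44] y:[98/3,130/3] z:[30,34] -> hit [98/3,34], descend [6, 8]
      N6 x:[31,44] y:[125/3,130/3] z:[31,34] -> miss, prune
      N8 x:[30,42] y:[98/3,106/3] z:[30,100/3] -> hit [98/3,100/3], descend [18, 22]
        N18 x:[36,42] y:[103/3,106/3] z:[30,95/3] -> miss, prune
        N22 x:[30,36] y:[98/3,100/3] z:[33,100/3] -> hit [33,100/3] leaf, test {P2@t=33}
    N25 x:[43,66] y:[30,124/3] z:[97/3,109/3] -> miss, prune

Summary -> nodes [0, 10, 15, 12, 6, 8, 18, 22, 25]; box-tests=9; leaf-entries=1; first=P2

== RESULT ==
9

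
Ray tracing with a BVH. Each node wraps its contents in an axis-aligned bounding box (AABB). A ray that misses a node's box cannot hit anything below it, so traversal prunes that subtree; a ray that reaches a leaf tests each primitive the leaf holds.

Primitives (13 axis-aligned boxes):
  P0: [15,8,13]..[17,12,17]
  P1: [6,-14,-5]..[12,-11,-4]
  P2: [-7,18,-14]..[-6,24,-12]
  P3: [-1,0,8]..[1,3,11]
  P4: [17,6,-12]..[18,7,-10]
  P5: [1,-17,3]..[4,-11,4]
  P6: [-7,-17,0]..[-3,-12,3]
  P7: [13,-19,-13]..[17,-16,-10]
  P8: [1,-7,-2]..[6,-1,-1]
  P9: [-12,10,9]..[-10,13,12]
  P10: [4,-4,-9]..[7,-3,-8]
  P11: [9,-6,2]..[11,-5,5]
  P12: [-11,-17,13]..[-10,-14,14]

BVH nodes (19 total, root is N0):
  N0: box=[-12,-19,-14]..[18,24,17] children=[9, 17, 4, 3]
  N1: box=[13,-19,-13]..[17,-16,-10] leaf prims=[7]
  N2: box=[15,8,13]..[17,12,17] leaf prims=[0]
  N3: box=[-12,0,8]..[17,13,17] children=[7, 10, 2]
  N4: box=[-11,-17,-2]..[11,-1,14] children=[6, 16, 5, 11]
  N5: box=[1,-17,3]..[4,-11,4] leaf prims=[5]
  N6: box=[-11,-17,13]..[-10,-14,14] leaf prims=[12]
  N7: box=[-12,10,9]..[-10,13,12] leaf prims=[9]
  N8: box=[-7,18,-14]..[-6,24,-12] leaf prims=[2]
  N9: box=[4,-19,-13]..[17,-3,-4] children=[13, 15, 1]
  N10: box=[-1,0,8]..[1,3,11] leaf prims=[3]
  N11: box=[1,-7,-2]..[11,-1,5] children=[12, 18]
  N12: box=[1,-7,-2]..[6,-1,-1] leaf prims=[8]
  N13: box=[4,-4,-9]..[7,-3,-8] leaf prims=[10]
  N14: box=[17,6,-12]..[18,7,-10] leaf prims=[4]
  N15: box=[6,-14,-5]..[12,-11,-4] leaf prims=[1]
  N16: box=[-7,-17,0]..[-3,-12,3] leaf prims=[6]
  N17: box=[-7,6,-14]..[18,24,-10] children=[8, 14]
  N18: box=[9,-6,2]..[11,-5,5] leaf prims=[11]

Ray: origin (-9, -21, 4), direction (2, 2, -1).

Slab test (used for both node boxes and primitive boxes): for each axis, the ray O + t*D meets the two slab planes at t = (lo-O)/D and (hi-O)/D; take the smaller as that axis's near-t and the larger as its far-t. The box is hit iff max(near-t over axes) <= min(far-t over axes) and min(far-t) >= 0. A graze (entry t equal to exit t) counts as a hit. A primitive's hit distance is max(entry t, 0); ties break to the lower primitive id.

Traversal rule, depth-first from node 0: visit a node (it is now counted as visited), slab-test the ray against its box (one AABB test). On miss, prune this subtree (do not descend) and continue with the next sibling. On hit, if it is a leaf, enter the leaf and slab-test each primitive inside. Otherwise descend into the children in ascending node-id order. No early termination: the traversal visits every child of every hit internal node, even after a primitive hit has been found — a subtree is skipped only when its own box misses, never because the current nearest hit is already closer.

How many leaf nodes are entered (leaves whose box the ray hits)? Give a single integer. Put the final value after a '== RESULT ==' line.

Walk:
N0 x:[-3/2,27/2] y:[1,45/2] z:[-13,18] -> hit [1,27/2], descend [3, 4, 9, 17]
  N3 x:[-3/2,13] y:[21/2,17] z:[-13,-4] -> miss, prune
  N4 x:[-1,10] y:[2,10] z:[-10,6] -> hit [2,6], descend [5, 6, 11, 16]
    N5 x:[5,13/2] y:[2,5] z:[0,1] -> miss, prune
    N6 x:[-1,-1/2] y:[2,7/2] z:[-10,-9] -> miss, prune
    N11 x:[5,10] y:[7,10] z:[-1,6] -> miss, prune
    N16 x:[1,3] y:[2,9/2] z:[1,4] -> hit [2,3] leaf, test {P6@t=2}
  N9 x:[13/2,13] y:[1,9] z:[8,17] -> hit [8,9], descend [1, 13, 15]
    N1 x:[11,13] y:[1,5/2] z:[14,17] -> miss, prune
    N13 x:[13/2,8] y:[17/2,9] z:[12,13] -> miss, prune
    N15 x:[15/2,21/2] y:[7/2,5] z:[8,9] -> miss, prune
  N17 x:[1,27/2] y:[27/2,45/2] z:[14,18] -> miss, prune

order=[0, 3, 4, 5, 6, 11, 16, 9, 1, 13, 15, 17]  |boxes|=12  |leaves|=1  hit=P6

== RESULT ==
1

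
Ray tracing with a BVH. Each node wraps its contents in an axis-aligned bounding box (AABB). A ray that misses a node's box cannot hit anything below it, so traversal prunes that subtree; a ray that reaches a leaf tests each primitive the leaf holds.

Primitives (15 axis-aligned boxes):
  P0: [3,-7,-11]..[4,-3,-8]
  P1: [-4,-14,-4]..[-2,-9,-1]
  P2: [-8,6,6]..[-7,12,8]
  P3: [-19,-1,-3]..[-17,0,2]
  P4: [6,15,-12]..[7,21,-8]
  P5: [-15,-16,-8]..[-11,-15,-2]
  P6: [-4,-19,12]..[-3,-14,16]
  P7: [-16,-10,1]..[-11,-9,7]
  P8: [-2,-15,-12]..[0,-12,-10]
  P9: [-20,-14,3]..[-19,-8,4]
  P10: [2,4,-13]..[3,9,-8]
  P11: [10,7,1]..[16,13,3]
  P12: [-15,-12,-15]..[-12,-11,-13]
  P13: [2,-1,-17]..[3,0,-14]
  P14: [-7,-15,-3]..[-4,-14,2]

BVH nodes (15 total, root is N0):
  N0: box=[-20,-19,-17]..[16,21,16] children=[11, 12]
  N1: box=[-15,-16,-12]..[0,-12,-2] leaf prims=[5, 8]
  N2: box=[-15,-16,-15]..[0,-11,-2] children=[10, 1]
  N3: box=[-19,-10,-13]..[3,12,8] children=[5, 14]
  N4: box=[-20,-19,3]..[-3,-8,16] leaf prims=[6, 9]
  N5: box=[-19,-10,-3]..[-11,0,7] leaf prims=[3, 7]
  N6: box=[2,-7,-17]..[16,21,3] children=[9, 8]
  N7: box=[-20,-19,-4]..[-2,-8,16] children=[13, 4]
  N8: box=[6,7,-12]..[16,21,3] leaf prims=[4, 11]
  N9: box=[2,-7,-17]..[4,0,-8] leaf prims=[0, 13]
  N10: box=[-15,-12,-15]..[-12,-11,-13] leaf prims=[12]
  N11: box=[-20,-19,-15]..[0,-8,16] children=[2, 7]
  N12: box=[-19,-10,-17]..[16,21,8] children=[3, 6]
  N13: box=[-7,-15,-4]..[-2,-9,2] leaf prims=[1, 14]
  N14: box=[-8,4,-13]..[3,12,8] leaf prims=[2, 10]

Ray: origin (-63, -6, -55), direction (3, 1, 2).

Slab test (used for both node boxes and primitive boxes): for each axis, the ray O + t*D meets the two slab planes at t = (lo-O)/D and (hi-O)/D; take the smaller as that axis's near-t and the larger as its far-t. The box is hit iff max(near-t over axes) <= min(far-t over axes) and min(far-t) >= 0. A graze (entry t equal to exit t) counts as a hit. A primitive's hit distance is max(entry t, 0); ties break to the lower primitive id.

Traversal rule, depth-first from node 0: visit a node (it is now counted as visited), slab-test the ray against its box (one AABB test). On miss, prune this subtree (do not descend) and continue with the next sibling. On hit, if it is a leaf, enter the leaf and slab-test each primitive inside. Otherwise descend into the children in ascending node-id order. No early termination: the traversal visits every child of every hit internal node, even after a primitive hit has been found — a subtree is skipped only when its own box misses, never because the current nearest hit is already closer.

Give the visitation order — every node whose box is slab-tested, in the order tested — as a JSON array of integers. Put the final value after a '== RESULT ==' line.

Trace the traversal:
N0 x:[43/3,79/3] y:[-13,27] z:[19,71/2] -> hit [19,79/3], descend [11, 12]
  N11 x:[43/3,21] y:[-13,-2] z:[20,71/2] -> miss, prune
  N12 x:[44/3,79/3] y:[-4,27] z:[19,63/2] -> hit [19,79/3], descend [3, 6]
    N3 x:[44/3,22] y:[-4,18] z:[21,63/2] -> miss, prune
    N6 x:[65/3,79/3] y:[-1,27] z:[19,29] -> hit [65/3,79/3], descend [8, 9]
      N8 x:[23,79/3] y:[13,27] z:[43/2,29] -> hit [23,79/3] leaf, test {P4@t=23, P11(miss)}
      N9 x:[65/3,67/3] y:[-1,6] z:[19,47/2] -> miss, prune

Visited [0, 11, 12, 3, 6, 8, 9]. Tests: 7 box, 1 leaf. Nearest: P4.

== RESULT ==
[0, 11, 12, 3, 6, 8, 9]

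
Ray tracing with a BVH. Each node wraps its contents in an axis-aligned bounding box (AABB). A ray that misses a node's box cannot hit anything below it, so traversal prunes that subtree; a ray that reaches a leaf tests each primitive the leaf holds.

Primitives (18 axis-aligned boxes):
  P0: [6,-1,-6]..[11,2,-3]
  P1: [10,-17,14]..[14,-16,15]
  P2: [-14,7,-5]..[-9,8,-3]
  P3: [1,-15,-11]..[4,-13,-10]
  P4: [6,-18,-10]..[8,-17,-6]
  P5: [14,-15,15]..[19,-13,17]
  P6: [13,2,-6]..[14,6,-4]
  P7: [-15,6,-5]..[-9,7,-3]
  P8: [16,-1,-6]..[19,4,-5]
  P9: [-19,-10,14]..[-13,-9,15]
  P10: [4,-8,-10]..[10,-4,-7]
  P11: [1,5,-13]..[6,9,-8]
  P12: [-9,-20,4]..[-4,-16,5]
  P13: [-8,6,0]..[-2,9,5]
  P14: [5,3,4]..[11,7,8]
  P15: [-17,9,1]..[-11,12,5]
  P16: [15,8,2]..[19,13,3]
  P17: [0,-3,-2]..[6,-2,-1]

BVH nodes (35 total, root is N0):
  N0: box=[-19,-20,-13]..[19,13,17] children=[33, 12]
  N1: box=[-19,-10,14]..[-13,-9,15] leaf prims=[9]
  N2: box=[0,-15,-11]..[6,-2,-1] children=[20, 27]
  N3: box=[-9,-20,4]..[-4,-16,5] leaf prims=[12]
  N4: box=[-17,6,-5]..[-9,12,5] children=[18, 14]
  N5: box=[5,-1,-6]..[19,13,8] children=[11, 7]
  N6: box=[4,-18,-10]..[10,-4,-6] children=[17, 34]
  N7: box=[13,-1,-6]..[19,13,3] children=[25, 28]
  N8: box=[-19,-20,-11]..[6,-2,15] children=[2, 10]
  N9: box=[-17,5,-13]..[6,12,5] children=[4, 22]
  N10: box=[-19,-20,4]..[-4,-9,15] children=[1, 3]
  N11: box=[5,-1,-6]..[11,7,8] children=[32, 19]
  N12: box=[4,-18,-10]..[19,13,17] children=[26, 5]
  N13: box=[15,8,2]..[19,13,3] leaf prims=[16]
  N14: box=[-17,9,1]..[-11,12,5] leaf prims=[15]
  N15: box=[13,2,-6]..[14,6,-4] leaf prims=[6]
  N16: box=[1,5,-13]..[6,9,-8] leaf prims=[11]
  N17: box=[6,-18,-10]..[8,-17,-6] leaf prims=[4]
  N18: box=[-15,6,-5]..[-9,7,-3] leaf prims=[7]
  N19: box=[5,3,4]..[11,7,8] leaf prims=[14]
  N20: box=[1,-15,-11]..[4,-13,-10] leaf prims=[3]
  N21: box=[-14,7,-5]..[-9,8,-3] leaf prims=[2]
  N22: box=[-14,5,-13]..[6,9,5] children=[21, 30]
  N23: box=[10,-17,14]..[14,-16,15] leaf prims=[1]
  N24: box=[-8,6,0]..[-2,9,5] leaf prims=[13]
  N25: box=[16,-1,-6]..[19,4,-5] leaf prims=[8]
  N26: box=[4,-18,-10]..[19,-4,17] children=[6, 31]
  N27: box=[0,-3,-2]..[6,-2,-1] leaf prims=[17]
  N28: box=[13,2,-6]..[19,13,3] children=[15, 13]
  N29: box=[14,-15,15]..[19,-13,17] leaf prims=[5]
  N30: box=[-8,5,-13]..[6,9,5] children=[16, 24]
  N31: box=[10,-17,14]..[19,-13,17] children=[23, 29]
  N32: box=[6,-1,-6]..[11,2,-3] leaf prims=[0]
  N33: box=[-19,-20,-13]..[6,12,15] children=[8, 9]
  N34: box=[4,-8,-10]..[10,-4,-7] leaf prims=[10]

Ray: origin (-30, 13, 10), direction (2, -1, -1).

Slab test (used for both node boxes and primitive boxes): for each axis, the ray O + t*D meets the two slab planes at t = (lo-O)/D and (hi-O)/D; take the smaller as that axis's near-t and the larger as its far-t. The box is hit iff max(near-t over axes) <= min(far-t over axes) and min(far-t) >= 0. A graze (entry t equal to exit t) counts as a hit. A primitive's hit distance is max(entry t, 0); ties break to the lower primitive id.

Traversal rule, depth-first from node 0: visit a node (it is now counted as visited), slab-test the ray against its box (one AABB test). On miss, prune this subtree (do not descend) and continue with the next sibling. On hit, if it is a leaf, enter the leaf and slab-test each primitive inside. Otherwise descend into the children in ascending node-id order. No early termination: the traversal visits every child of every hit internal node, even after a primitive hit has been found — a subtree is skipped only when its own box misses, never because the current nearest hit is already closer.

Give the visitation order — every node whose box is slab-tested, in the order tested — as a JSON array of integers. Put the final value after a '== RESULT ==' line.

Trace the traversal:
N0 x:[11/2,49/2] y:[0,33] z:[-7,23] -> hit [11/2,23], descend [12, 33]
  N12 x:[17,49/2] y:[0,31] z:[-7,20] -> hit [17,20], descend [5, 26]
    N5 x:[35/2,49/2] y:[0,14] z:[2,16] -> miss, prune
    N26 x:[17,49/2] y:[17,31] z:[-7,20] -> hit [17,20], descend [6, 31]
      N6 x:[17,20] y:[17,31] z:[16,20] -> hit [17,20], descend [17, 34]
        N17 x:[18,19] y:[30,31] z:[16,20] -> miss, prune
        N34 x:[17,20] y:[17,21] z:[17,20] -> hit [17,20] leaf, test {P10@t=17}
      N31 x:[20,49/2] y:[26,30] z:[-7,-4] -> miss, prune
  N33 x:[11/2,18] y:[1,33] z:[-5,23] -> hit [11/2,18], descend [8, 9]
    N8 x:[11/2,18] y:[15,33] z:[-5,21] -> hit [15,18], descend [2, 10]
      N2 x:[15,18] y:[15,28] z:[11,21] -> hit [15,18], descend [20, 27]
        N20 x:[31/2,17] y:[26,28] z:[20,21] -> miss, prune
        N27 x:[15,18] y:[15,16] z:[11,12] -> miss, prune
      N10 x:[11/2,13] y:[22,33] z:[-5,6] -> miss, prune
    N9 x:[13/2,18] y:[1,8] z:[5,23] -> hit [13/2,8], descend [4, 22]
      N4 x:[13/2,21/2] y:[1,7] z:[5,15] -> hit [13/2,7], descend [14, 18]
        N14 x:[13/2,19/2] y:[1,4] z:[5,9] -> miss, prune
        N18 x:[15/2,21/2] y:[6,7] z:[13,15] -> miss, prune
      N22 x:[8,18] y:[4,8] z:[5,23] -> hit [8,8], descend [21, 30]
        N21 x:[8,21/2] y:[5,6] z:[13,15] -> miss, prune
        N30 x:[11,18] y:[4,8] z:[5,23] -> miss, prune

Summary -> nodes [0, 12, 5, 26, 6, 17, 34, 31, 33, 8, 2, 20, 27, 10, 9, 4, 14, 18, 22, 21, 30]; box-tests=21; leaf-entries=1; first=P10

== RESULT ==
[0, 12, 5, 26, 6, 17, 34, 31, 33, 8, 2, 20, 27, 10, 9, 4, 14, 18, 22, 21, 30]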